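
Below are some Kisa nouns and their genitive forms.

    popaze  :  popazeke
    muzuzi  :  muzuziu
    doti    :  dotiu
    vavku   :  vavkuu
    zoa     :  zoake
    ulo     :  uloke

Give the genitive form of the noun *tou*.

The pattern is height harmony: -u when the last vowel of the stem is a high vowel (*muzuzi*, *doti*, *vavku*); -ke when the last vowel of the stem is a non-high vowel (*popaze*, *zoa*, *ulo*).
The last vowel of *tou* is /u/, which is a high vowel, so the suffix is -u, giving *touu*.

touu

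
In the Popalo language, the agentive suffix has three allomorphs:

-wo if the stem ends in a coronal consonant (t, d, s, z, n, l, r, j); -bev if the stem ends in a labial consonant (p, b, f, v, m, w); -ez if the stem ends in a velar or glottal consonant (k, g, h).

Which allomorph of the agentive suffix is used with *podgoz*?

-wo

The final consonant of *podgoz* is /z/, which is coronal, so the suffix is -wo.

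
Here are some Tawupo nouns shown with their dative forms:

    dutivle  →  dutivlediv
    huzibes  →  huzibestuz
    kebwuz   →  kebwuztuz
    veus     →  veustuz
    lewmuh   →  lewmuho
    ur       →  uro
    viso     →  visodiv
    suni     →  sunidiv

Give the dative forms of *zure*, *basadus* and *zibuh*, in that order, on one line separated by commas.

zurediv, basadustuz, zibuho

The alternation tracks the final sound of the stem — -tuz when the stem ends in a sibilant (*huzibes*, *kebwuz*, *veus*); -o when the stem ends in a non-sibilant consonant (*lewmuh*, *ur*); -div when the stem ends in a vowel (*dutivle*, *viso*, *suni*).
The final sound of *zure* is /e/, which is a vowel, so the suffix is -div, giving *zurediv*.
*basadus* — final sound /s/ (a sibilant) → -tuz → *basadustuz*.
The final sound of *zibuh* is /h/, which is a non-sibilant consonant, so the suffix is -o, giving *zibuho*.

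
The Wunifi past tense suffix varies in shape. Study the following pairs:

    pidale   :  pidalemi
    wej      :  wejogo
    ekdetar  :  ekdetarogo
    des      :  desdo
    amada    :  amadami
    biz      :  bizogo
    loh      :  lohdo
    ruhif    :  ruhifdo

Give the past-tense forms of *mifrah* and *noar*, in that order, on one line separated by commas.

mifrahdo, noarogo

Looking at the final sound of each stem: -do when the stem ends in a voiceless consonant (*des*, *loh*, *ruhif*); -ogo when the stem ends in a voiced consonant (*wej*, *ekdetar*, *biz*); -mi when the stem ends in a vowel (*pidale*, *amada*).
*mifrah* — final sound /h/ (a voiceless consonant) → -do → *mifrahdo*.
*noar*: final sound = /r/, a voiced consonant → -ogo → *noarogo*.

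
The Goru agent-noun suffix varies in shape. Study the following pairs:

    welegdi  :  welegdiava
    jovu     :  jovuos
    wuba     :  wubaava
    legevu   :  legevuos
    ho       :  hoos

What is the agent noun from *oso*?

osoos

The suffix is conditioned by the last vowel: -os when the last vowel of the stem is a rounded vowel (*jovu*, *legevu*, *ho*); -ava when the last vowel of the stem is an unrounded vowel (*welegdi*, *wuba*).
*oso*: last vowel = /o/, a rounded vowel → -os → *osoos*.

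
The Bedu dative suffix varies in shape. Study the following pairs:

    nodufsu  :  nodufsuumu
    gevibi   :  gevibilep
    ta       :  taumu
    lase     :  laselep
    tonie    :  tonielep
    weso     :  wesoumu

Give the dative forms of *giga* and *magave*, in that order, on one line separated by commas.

gigaumu, magavelep

The alternation tracks the last vowel of the stem — -lep when the last vowel of the stem is a front vowel (*gevibi*, *lase*, *tonie*); -umu when the last vowel of the stem is a back vowel (*nodufsu*, *ta*, *weso*).
*giga* — last vowel /a/ (a back vowel) → -umu → *gigaumu*.
*magave* — last vowel /e/ (a front vowel) → -lep → *magavelep*.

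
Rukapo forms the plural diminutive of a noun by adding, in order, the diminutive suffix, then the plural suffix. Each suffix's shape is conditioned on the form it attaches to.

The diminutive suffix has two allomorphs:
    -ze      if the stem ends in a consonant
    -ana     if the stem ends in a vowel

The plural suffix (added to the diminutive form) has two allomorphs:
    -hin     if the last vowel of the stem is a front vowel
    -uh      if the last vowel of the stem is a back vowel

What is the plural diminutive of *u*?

uanauh

Since the final sound of *u* is /u/ (a vowel), it takes -ana, giving *uana*.
The diminutive form *uana* — last vowel /a/ (a back vowel) → -uh → *uanauh*.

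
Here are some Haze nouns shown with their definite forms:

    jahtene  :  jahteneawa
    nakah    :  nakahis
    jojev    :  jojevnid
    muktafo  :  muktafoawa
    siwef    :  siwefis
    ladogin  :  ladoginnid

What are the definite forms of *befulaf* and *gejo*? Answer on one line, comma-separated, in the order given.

The suffix is conditioned by the final sound: -is when the stem ends in a voiceless consonant (*nakah*, *siwef*); -nid when the stem ends in a voiced consonant (*jojev*, *ladogin*); -awa when the stem ends in a vowel (*jahtene*, *muktafo*).
Since the final sound of *befulaf* is /f/ (a voiceless consonant), it takes -is, giving *befulafis*.
*gejo*: final sound = /o/, a vowel → -awa → *gejoawa*.

befulafis, gejoawa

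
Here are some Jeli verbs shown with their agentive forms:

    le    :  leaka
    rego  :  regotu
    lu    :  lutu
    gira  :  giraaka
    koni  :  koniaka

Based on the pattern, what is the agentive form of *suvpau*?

The pattern is rounding harmony: -tu when the last vowel of the stem is a rounded vowel (*rego*, *lu*); -aka when the last vowel of the stem is an unrounded vowel (*le*, *gira*, *koni*).
*suvpau*: last vowel = /u/, a rounded vowel → -tu → *suvpautu*.

suvpautu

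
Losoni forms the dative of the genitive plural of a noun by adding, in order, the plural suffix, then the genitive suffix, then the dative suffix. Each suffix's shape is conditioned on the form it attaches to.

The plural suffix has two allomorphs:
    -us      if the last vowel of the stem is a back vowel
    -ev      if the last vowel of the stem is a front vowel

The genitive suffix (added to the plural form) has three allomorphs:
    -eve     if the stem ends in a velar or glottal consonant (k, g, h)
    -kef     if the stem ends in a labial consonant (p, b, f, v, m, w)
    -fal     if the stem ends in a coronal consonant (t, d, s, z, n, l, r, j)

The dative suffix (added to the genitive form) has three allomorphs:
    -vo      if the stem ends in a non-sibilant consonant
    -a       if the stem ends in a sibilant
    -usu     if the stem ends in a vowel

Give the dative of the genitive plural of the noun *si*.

sievkefvo

Since the last vowel of *si* is /i/ (a front vowel), it takes -ev, giving *siev*.
Since the final consonant of the plural form *siev* is /v/ (labial), it takes -kef, giving *sievkef*.
The final sound of the genitive form *sievkef* is /f/, which is a non-sibilant consonant, so the dative suffix is -vo, giving *sievkefvo*.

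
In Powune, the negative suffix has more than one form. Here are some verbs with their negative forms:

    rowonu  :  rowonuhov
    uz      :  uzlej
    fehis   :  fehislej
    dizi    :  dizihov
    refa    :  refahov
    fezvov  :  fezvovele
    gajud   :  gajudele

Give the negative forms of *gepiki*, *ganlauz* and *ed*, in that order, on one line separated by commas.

The alternation tracks the final sound of the stem — -lej when the stem ends in a sibilant (*uz*, *fehis*); -ele when the stem ends in a non-sibilant consonant (*fezvov*, *gajud*); -hov when the stem ends in a vowel (*rowonu*, *dizi*, *refa*).
Since the final sound of *gepiki* is /i/ (a vowel), it takes -hov, giving *gepikihov*.
*ganlauz*: final sound = /z/, a sibilant → -lej → *ganlauzlej*.
*ed*: final sound = /d/, a non-sibilant consonant → -ele → *edele*.

gepikihov, ganlauzlej, edele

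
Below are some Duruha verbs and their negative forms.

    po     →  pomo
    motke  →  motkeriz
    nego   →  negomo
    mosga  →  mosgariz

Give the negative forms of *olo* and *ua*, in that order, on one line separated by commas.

The pattern is rounding harmony: -mo when the last vowel of the stem is a rounded vowel (*po*, *nego*); -riz when the last vowel of the stem is an unrounded vowel (*motke*, *mosga*).
The last vowel of *olo* is /o/, which is a rounded vowel, so the suffix is -mo, giving *olomo*.
*ua*: last vowel = /a/, an unrounded vowel → -riz → *uariz*.

olomo, uariz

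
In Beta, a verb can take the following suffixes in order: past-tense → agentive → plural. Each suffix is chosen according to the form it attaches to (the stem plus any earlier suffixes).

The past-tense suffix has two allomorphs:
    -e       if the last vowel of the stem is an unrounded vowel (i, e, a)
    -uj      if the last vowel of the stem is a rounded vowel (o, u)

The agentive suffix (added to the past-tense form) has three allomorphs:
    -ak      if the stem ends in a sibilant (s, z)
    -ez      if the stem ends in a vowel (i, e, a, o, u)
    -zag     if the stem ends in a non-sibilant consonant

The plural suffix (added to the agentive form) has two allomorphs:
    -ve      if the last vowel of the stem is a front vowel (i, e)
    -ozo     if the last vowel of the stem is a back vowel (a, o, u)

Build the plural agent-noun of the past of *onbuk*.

The last vowel of *onbuk* is /u/, which is a rounded vowel, so the past-tense suffix is -uj, giving *onbukuj*.
Since the final sound of the past-tense form *onbukuj* is /j/ (a non-sibilant consonant), it takes -zag, giving *onbukujzag*.
Since the last vowel of the agentive form *onbukujzag* is /a/ (a back vowel), it takes -ozo, giving *onbukujzagozo*.

onbukujzagozo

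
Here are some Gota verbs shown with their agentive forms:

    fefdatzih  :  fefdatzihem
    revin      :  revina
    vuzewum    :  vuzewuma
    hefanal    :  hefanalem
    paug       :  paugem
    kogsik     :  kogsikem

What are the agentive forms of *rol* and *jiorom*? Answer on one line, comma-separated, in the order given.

rolem, jioroma

The pattern is nasality of the final consonant: -a when the stem ends in a nasal (*revin*, *vuzewum*); -em when the stem ends in a non-nasal consonant (*fefdatzih*, *hefanal*, *paug*, *kogsik*).
*rol*: final consonant = /l/, non-nasal → -em → *rolem*.
The final consonant of *jiorom* is /m/, which is a nasal, so the suffix is -a, giving *jioroma*.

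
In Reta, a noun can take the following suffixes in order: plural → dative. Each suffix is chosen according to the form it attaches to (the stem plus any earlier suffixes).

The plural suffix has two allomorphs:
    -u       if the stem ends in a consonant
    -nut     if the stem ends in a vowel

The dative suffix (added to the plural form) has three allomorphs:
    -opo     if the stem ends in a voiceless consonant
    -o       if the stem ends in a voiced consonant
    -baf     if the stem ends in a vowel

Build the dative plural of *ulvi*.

ulvinutopo

*ulvi*: final sound = /i/, a vowel → -nut → *ulvinut*.
The plural form *ulvinut* — final sound /t/ (a voiceless consonant) → -opo → *ulvinutopo*.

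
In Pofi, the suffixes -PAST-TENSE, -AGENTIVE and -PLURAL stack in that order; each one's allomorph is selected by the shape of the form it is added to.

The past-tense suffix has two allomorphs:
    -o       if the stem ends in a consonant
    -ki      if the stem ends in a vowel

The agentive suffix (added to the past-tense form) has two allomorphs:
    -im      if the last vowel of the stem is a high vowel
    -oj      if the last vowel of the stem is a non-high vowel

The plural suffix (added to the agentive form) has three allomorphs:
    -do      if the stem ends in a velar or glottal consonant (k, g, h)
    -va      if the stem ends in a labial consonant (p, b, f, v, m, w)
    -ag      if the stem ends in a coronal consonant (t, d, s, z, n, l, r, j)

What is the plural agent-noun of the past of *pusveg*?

Since the final sound of *pusveg* is /g/ (a consonant), it takes -o, giving *pusvego*.
The past-tense form *pusvego*: last vowel = /o/, a non-high vowel → -oj → *pusvegooj*.
The agentive form *pusvegooj*: final consonant = /j/, coronal → -ag → *pusvegoojag*.

pusvegoojag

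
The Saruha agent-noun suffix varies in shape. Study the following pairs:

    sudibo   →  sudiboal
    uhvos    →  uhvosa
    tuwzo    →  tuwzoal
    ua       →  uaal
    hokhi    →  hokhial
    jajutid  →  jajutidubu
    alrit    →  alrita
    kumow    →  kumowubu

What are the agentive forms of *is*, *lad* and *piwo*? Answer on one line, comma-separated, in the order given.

The suffix is conditioned by the final sound: -a when the stem ends in a voiceless consonant (*uhvos*, *alrit*); -ubu when the stem ends in a voiced consonant (*jajutid*, *kumow*); -al when the stem ends in a vowel (*sudibo*, *tuwzo*, *ua*, *hokhi*).
*is*: final sound = /s/, a voiceless consonant → -a → *isa*.
The final sound of *lad* is /d/, which is a voiced consonant, so the suffix is -ubu, giving *ladubu*.
*piwo* — final sound /o/ (a vowel) → -al → *piwoal*.

isa, ladubu, piwoal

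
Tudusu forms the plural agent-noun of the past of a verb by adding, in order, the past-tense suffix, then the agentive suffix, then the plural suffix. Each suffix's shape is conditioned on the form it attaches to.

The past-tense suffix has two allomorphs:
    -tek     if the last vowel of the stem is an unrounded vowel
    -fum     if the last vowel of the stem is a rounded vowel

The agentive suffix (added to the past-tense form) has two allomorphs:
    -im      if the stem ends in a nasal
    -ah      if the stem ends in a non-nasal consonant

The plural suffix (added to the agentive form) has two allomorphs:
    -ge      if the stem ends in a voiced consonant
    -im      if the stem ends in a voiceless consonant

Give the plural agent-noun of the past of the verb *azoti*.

azotitekahim

The last vowel of *azoti* is /i/, which is an unrounded vowel, so the past-tense suffix is -tek, giving *azotitek*.
The final consonant of the past-tense form *azotitek* is /k/, which is non-nasal, so the agentive suffix is -ah, giving *azotitekah*.
Since the final consonant of the agentive form *azotitekah* is /h/ (voiceless), it takes -im, giving *azotitekahim*.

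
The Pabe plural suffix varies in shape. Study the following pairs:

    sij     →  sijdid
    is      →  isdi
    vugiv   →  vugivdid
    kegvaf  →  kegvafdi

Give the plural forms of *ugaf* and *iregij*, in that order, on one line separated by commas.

The alternation tracks the final consonant of the stem — -di when the stem ends in a voiceless consonant (*is*, *kegvaf*); -did when the stem ends in a voiced consonant (*sij*, *vugiv*).
Since the final consonant of *ugaf* is /f/ (voiceless), it takes -di, giving *ugafdi*.
*iregij* — final consonant /j/ (voiced) → -did → *iregijdid*.

ugafdi, iregijdid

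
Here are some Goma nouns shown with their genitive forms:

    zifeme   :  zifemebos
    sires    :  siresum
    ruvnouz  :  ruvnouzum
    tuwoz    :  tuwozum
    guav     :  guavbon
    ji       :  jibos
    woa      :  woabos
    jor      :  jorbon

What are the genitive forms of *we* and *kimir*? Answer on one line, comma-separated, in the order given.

webos, kimirbon

Looking at the final sound of each stem: -um when the stem ends in a sibilant (*sires*, *ruvnouz*, *tuwoz*); -bon when the stem ends in a non-sibilant consonant (*guav*, *jor*); -bos when the stem ends in a vowel (*zifeme*, *ji*, *woa*).
*we* — final sound /e/ (a vowel) → -bos → *webos*.
*kimir* — final sound /r/ (a non-sibilant consonant) → -bon → *kimirbon*.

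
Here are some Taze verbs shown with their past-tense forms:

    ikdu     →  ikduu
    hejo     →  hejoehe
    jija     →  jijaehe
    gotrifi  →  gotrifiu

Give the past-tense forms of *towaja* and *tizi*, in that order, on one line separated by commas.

The pattern is height harmony: -u when the last vowel of the stem is a high vowel (*ikdu*, *gotrifi*); -ehe when the last vowel of the stem is a non-high vowel (*hejo*, *jija*).
Since the last vowel of *towaja* is /a/ (a non-high vowel), it takes -ehe, giving *towajaehe*.
*tizi* — last vowel /i/ (a high vowel) → -u → *tiziu*.

towajaehe, tiziu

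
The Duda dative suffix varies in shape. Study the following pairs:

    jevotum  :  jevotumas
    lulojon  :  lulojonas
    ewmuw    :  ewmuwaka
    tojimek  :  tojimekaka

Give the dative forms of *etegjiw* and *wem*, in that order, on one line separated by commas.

etegjiwaka, wemas

The pattern is nasality of the final consonant: -as when the stem ends in a nasal (*jevotum*, *lulojon*); -aka when the stem ends in a non-nasal consonant (*ewmuw*, *tojimek*).
*etegjiw*: final consonant = /w/, non-nasal → -aka → *etegjiwaka*.
The final consonant of *wem* is /m/, which is a nasal, so the suffix is -as, giving *wemas*.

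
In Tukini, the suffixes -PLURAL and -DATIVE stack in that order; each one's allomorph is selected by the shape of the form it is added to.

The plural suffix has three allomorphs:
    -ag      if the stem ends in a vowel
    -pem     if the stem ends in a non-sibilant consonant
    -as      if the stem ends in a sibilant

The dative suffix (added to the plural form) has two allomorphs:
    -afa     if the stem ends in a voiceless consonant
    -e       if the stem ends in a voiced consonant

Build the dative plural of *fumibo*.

fumiboage

*fumibo*: final sound = /o/, a vowel → -ag → *fumiboag*.
The plural form *fumiboag* — final consonant /g/ (voiced) → -e → *fumiboage*.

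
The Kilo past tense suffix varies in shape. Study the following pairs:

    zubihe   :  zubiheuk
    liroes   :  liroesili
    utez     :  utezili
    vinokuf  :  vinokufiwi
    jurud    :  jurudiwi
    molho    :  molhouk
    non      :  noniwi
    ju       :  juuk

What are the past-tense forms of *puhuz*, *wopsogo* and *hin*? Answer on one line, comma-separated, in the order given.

puhuzili, wopsogouk, hiniwi

The suffix is conditioned by the final sound: -ili when the stem ends in a sibilant (*liroes*, *utez*); -iwi when the stem ends in a non-sibilant consonant (*vinokuf*, *jurud*, *non*); -uk when the stem ends in a vowel (*zubihe*, *molho*, *ju*).
*puhuz* — final sound /z/ (a sibilant) → -ili → *puhuzili*.
*wopsogo* — final sound /o/ (a vowel) → -uk → *wopsogouk*.
*hin* — final sound /n/ (a non-sibilant consonant) → -iwi → *hiniwi*.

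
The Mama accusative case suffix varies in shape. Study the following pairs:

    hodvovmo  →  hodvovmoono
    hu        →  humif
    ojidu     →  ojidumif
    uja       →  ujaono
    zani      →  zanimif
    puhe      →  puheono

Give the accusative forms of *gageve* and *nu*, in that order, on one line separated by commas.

gageveono, numif

The suffix is conditioned by the last vowel: -mif when the last vowel of the stem is a high vowel (*hu*, *ojidu*, *zani*); -ono when the last vowel of the stem is a non-high vowel (*hodvovmo*, *uja*, *puhe*).
Since the last vowel of *gageve* is /e/ (a non-high vowel), it takes -ono, giving *gageveono*.
*nu* — last vowel /u/ (a high vowel) → -mif → *numif*.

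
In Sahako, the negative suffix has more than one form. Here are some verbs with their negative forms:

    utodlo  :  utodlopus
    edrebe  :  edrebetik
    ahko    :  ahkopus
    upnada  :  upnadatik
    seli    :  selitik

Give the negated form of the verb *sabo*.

sabopus

Looking at the last vowel of each stem: -pus when the last vowel of the stem is a rounded vowel (*utodlo*, *ahko*); -tik when the last vowel of the stem is an unrounded vowel (*edrebe*, *upnada*, *seli*).
The last vowel of *sabo* is /o/, which is a rounded vowel, so the suffix is -pus, giving *sabopus*.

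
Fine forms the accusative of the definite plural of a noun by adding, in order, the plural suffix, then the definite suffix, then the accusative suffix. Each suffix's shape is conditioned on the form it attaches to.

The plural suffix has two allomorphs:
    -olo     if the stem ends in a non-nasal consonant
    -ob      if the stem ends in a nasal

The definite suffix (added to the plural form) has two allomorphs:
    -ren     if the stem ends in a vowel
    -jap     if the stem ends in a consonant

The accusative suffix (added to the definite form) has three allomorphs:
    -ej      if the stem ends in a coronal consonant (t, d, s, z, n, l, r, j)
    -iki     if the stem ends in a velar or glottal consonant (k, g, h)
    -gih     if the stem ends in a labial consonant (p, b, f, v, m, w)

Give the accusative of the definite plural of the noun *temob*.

temobolorenej

Since the final consonant of *temob* is /b/ (non-nasal), it takes -olo, giving *temobolo*.
The final sound of the plural form *temobolo* is /o/, which is a vowel, so the definite suffix is -ren, giving *temoboloren*.
The final consonant of the definite form *temoboloren* is /n/, which is coronal, so the accusative suffix is -ej, giving *temobolorenej*.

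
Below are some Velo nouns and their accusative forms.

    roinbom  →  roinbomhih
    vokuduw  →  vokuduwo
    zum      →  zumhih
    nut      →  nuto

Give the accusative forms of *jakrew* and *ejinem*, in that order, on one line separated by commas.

Looking at the final consonant of each stem: -hih when the stem ends in a nasal (*roinbom*, *zum*); -o when the stem ends in a non-nasal consonant (*vokuduw*, *nut*).
*jakrew* — final consonant /w/ (non-nasal) → -o → *jakrewo*.
The final consonant of *ejinem* is /m/, which is a nasal, so the suffix is -hih, giving *ejinemhih*.

jakrewo, ejinemhih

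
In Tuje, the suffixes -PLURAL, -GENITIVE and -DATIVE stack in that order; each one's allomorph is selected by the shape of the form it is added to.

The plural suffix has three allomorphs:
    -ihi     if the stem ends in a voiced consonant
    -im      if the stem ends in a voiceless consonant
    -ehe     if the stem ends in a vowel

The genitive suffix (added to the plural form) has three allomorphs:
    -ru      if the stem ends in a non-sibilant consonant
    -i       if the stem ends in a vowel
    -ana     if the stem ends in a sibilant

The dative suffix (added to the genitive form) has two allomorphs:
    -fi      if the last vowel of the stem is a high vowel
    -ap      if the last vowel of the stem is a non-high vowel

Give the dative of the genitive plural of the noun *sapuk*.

Since the final sound of *sapuk* is /k/ (a voiceless consonant), it takes -im, giving *sapukim*.
The plural form *sapukim*: final sound = /m/, a non-sibilant consonant → -ru → *sapukimru*.
The genitive form *sapukimru* — last vowel /u/ (a high vowel) → -fi → *sapukimrufi*.

sapukimrufi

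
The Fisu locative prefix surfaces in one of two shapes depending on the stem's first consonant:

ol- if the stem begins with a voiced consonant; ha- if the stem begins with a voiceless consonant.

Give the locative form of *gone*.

olgone

The first consonant of *gone* is /g/, which is voiced, so the prefix is ol-, giving *olgone*.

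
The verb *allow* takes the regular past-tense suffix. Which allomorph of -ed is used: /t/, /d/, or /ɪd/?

/d/

The stem *allow* ends in a voiced sound other than /d/.
The -ed suffix is realized as /ɪd/ after /t, d/; as /t/ after other voiceless consonants; and as /d/ after other voiced sounds.
So -ed on *allow* is pronounced /d/.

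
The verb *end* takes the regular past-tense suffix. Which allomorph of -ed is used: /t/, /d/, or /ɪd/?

The stem *end* ends in /t/ or /d/.
The -ed suffix is realized as /ɪd/ after /t, d/; as /t/ after other voiceless consonants; and as /d/ after other voiced sounds.
So -ed on *end* is pronounced /ɪd/.

/ɪd/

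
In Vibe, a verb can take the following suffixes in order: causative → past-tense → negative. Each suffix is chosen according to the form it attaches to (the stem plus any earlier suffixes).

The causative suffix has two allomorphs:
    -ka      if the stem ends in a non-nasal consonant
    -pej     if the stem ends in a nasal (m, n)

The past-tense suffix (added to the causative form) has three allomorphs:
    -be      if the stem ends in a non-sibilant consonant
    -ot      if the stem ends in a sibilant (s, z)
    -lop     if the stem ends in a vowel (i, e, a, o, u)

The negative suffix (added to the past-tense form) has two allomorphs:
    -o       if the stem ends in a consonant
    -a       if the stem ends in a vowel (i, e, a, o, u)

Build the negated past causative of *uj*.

*uj* — final consonant /j/ (non-nasal) → -ka → *ujka*.
Since the final sound of the causative form *ujka* is /a/ (a vowel), it takes -lop, giving *ujkalop*.
The past-tense form *ujkalop*: final sound = /p/, a consonant → -o → *ujkalopo*.

ujkalopo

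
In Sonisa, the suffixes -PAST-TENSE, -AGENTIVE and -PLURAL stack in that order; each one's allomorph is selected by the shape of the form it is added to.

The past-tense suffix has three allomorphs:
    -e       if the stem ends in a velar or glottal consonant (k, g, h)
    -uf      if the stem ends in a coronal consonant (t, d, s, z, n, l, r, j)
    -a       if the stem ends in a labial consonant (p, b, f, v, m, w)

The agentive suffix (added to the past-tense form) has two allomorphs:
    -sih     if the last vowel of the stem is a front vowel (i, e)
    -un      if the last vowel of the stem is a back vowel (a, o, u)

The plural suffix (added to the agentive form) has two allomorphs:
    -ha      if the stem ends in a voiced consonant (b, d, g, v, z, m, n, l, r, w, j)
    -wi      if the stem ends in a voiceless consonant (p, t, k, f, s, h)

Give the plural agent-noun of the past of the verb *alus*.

alusufunha

*alus*: final consonant = /s/, coronal → -uf → *alusuf*.
The past-tense form *alusuf* — last vowel /u/ (a back vowel) → -un → *alusufun*.
Since the final consonant of the agentive form *alusufun* is /n/ (voiced), it takes -ha, giving *alusufunha*.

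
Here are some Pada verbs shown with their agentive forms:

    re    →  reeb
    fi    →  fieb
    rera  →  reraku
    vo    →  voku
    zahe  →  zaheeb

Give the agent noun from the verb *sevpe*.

sevpeeb

Looking at the last vowel of each stem: -eb when the last vowel of the stem is a front vowel (*re*, *fi*, *zahe*); -ku when the last vowel of the stem is a back vowel (*rera*, *vo*).
*sevpe*: last vowel = /e/, a front vowel → -eb → *sevpeeb*.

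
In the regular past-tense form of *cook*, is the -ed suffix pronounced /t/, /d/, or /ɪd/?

/t/

The stem *cook* ends in a voiceless consonant other than /t/.
The -ed suffix is realized as /ɪd/ after /t, d/; as /t/ after other voiceless consonants; and as /d/ after other voiced sounds.
So -ed on *cook* is pronounced /t/.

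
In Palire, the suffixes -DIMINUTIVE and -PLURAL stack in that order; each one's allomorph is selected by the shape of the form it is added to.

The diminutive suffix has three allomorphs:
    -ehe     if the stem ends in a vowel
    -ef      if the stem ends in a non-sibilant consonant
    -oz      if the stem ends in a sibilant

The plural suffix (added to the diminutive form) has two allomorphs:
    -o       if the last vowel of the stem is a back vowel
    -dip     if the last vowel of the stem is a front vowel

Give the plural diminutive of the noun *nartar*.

nartarefdip

The final sound of *nartar* is /r/, which is a non-sibilant consonant, so the diminutive suffix is -ef, giving *nartaref*.
The diminutive form *nartaref* — last vowel /e/ (a front vowel) → -dip → *nartarefdip*.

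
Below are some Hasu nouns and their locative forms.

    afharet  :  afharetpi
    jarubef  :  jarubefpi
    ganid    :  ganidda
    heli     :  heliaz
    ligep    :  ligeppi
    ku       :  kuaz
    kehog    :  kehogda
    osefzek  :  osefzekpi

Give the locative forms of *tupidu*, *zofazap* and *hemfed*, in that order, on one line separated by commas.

The pattern is voicing of the final sound: -pi when the stem ends in a voiceless consonant (*afharet*, *jarubef*, *ligep*, *osefzek*); -da when the stem ends in a voiced consonant (*ganid*, *kehog*); -az when the stem ends in a vowel (*heli*, *ku*).
*tupidu*: final sound = /u/, a vowel → -az → *tupiduaz*.
*zofazap*: final sound = /p/, a voiceless consonant → -pi → *zofazappi*.
*hemfed*: final sound = /d/, a voiced consonant → -da → *hemfedda*.

tupiduaz, zofazappi, hemfedda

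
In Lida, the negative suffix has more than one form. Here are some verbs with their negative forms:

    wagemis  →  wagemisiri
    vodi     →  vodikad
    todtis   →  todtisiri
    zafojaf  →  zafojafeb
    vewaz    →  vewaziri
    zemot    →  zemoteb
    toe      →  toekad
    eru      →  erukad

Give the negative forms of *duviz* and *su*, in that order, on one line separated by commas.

The alternation tracks the final sound of the stem — -iri when the stem ends in a sibilant (*wagemis*, *todtis*, *vewaz*); -eb when the stem ends in a non-sibilant consonant (*zafojaf*, *zemot*); -kad when the stem ends in a vowel (*vodi*, *toe*, *eru*).
Since the final sound of *duviz* is /z/ (a sibilant), it takes -iri, giving *duviziri*.
Since the final sound of *su* is /u/ (a vowel), it takes -kad, giving *sukad*.

duviziri, sukad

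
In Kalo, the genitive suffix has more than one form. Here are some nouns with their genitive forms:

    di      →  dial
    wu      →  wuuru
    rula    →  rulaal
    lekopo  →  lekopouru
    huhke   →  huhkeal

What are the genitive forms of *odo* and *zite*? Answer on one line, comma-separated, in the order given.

The suffix is conditioned by the last vowel: -uru when the last vowel of the stem is a rounded vowel (*wu*, *lekopo*); -al when the last vowel of the stem is an unrounded vowel (*di*, *rula*, *huhke*).
The last vowel of *odo* is /o/, which is a rounded vowel, so the suffix is -uru, giving *odouru*.
The last vowel of *zite* is /e/, which is an unrounded vowel, so the suffix is -al, giving *ziteal*.

odouru, ziteal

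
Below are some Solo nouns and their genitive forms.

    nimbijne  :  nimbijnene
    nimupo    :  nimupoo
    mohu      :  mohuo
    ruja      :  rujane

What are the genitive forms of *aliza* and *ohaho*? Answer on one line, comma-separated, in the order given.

alizane, ohahoo

Looking at the last vowel of each stem: -o when the last vowel of the stem is a rounded vowel (*nimupo*, *mohu*); -ne when the last vowel of the stem is an unrounded vowel (*nimbijne*, *ruja*).
*aliza*: last vowel = /a/, an unrounded vowel → -ne → *alizane*.
Since the last vowel of *ohaho* is /o/ (a rounded vowel), it takes -o, giving *ohahoo*.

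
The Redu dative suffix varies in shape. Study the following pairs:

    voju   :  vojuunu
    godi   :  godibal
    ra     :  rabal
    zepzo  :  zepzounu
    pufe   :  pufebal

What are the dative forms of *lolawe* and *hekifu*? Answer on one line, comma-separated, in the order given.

lolawebal, hekifuunu

The suffix is conditioned by the last vowel: -unu when the last vowel of the stem is a rounded vowel (*voju*, *zepzo*); -bal when the last vowel of the stem is an unrounded vowel (*godi*, *ra*, *pufe*).
*lolawe* — last vowel /e/ (an unrounded vowel) → -bal → *lolawebal*.
Since the last vowel of *hekifu* is /u/ (a rounded vowel), it takes -unu, giving *hekifuunu*.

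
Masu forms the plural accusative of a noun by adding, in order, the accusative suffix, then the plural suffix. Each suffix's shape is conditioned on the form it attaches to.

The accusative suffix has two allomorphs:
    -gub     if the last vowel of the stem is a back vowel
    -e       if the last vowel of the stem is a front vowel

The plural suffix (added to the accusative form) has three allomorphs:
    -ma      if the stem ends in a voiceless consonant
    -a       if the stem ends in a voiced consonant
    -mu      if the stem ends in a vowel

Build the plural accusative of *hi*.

The last vowel of *hi* is /i/, which is a front vowel, so the accusative suffix is -e, giving *hie*.
The accusative form *hie* — final sound /e/ (a vowel) → -mu → *hiemu*.

hiemu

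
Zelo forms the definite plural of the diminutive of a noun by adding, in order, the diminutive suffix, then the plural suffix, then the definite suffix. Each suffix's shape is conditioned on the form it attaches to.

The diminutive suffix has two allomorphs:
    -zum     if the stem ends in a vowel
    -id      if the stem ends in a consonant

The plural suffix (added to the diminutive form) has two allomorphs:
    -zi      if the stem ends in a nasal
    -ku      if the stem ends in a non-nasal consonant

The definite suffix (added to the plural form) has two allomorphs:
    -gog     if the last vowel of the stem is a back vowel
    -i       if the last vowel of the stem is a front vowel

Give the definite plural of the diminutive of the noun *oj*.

ojidkugog

*oj* — final sound /j/ (a consonant) → -id → *ojid*.
The diminutive form *ojid*: final consonant = /d/, non-nasal → -ku → *ojidku*.
The last vowel of the plural form *ojidku* is /u/, which is a back vowel, so the definite suffix is -gog, giving *ojidkugog*.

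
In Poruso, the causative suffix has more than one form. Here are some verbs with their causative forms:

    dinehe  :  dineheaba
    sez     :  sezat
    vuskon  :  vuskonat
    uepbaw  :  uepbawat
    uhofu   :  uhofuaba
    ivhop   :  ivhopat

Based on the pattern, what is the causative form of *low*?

The suffix is conditioned by the final sound: -at when the stem ends in a consonant (*sez*, *vuskon*, *uepbaw*, *ivhop*); -aba when the stem ends in a vowel (*dinehe*, *uhofu*).
Since the final sound of *low* is /w/ (a consonant), it takes -at, giving *lowat*.

lowat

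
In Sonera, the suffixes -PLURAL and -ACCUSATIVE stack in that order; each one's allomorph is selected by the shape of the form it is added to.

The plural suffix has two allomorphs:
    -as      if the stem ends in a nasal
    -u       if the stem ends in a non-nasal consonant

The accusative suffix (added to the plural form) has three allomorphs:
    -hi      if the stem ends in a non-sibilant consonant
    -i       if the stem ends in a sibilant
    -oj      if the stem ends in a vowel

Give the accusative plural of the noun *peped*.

*peped* — final consonant /d/ (non-nasal) → -u → *pepedu*.
The final sound of the plural form *pepedu* is /u/, which is a vowel, so the accusative suffix is -oj, giving *pepeduoj*.

pepeduoj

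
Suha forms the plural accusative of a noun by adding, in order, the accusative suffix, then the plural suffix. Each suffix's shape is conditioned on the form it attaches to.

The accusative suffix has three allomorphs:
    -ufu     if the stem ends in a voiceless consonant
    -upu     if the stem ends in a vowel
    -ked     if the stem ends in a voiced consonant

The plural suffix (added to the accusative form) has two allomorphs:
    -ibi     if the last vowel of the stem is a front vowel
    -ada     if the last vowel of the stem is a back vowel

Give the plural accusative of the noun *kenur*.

The final sound of *kenur* is /r/, which is a voiced consonant, so the accusative suffix is -ked, giving *kenurked*.
The last vowel of the accusative form *kenurked* is /e/, which is a front vowel, so the plural suffix is -ibi, giving *kenurkedibi*.

kenurkedibi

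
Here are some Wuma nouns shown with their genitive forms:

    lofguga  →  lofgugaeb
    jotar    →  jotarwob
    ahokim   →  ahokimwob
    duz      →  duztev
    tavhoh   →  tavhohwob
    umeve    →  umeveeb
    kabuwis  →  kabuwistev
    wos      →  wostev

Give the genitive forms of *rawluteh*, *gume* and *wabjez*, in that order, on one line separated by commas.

The alternation tracks the final sound of the stem — -tev when the stem ends in a sibilant (*duz*, *kabuwis*, *wos*); -wob when the stem ends in a non-sibilant consonant (*jotar*, *ahokim*, *tavhoh*); -eb when the stem ends in a vowel (*lofguga*, *umeve*).
*rawluteh*: final sound = /h/, a non-sibilant consonant → -wob → *rawlutehwob*.
Since the final sound of *gume* is /e/ (a vowel), it takes -eb, giving *gumeeb*.
Since the final sound of *wabjez* is /z/ (a sibilant), it takes -tev, giving *wabjeztev*.

rawlutehwob, gumeeb, wabjeztev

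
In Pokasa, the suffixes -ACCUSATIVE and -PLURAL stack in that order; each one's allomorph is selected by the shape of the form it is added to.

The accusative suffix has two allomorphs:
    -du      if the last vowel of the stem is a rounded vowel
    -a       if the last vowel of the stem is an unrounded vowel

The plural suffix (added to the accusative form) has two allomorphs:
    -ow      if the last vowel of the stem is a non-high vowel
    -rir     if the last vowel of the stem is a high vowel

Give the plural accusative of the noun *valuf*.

valufdurir

Since the last vowel of *valuf* is /u/ (a rounded vowel), it takes -du, giving *valufdu*.
The accusative form *valufdu*: last vowel = /u/, a high vowel → -rir → *valufdurir*.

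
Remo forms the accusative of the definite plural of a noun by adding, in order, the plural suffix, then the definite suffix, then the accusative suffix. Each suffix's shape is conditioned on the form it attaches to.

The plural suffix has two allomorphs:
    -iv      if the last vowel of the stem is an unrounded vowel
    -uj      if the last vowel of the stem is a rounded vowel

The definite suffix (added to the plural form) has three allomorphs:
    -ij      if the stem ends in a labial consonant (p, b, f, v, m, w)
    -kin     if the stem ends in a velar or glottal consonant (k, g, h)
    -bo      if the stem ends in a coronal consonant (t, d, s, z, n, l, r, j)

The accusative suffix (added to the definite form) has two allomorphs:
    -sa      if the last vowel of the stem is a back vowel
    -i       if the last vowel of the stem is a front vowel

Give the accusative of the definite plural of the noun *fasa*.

Since the last vowel of *fasa* is /a/ (an unrounded vowel), it takes -iv, giving *fasaiv*.
The final consonant of the plural form *fasaiv* is /v/, which is labial, so the definite suffix is -ij, giving *fasaivij*.
Since the last vowel of the definite form *fasaivij* is /i/ (a front vowel), it takes -i, giving *fasaiviji*.

fasaiviji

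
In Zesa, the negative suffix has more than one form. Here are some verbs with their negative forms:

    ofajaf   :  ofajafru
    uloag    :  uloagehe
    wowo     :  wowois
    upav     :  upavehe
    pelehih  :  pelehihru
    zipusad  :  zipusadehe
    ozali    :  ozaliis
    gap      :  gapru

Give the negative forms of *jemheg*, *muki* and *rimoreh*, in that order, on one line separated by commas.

The pattern is voicing of the final sound: -ru when the stem ends in a voiceless consonant (*ofajaf*, *pelehih*, *gap*); -ehe when the stem ends in a voiced consonant (*uloag*, *upav*, *zipusad*); -is when the stem ends in a vowel (*wowo*, *ozali*).
Since the final sound of *jemheg* is /g/ (a voiced consonant), it takes -ehe, giving *jemhegehe*.
*muki*: final sound = /i/, a vowel → -is → *mukiis*.
*rimoreh* — final sound /h/ (a voiceless consonant) → -ru → *rimorehru*.

jemhegehe, mukiis, rimorehru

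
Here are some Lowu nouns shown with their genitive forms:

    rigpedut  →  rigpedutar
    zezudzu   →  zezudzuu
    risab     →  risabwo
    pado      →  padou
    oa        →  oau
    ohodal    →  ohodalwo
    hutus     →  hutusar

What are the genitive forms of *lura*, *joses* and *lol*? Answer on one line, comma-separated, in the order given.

The pattern is voicing of the final sound: -ar when the stem ends in a voiceless consonant (*rigpedut*, *hutus*); -wo when the stem ends in a voiced consonant (*risab*, *ohodal*); -u when the stem ends in a vowel (*zezudzu*, *pado*, *oa*).
*lura*: final sound = /a/, a vowel → -u → *lurau*.
Since the final sound of *joses* is /s/ (a voiceless consonant), it takes -ar, giving *josesar*.
The final sound of *lol* is /l/, which is a voiced consonant, so the suffix is -wo, giving *lolwo*.

lurau, josesar, lolwo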